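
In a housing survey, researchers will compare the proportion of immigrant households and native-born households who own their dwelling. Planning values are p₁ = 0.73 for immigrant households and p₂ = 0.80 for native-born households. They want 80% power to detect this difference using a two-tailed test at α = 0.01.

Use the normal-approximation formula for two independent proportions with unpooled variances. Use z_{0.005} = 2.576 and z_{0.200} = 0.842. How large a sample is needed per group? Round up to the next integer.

n = (z_{α/2} + z_β)² · [p₁(1−p₁) + p₂(1−p₂)] / (p₁ − p₂)²
  = (2.576 + 0.842)² · (0.73·0.27 + 0.80·0.20) / (-0.07)²
  = (3.418)² · (0.1971 + 0.1600) / 0.0049
  = 11.6827 · 0.3571 / 0.0049
  = 851.41
Round up → n = 852 per group.

n = 852 per group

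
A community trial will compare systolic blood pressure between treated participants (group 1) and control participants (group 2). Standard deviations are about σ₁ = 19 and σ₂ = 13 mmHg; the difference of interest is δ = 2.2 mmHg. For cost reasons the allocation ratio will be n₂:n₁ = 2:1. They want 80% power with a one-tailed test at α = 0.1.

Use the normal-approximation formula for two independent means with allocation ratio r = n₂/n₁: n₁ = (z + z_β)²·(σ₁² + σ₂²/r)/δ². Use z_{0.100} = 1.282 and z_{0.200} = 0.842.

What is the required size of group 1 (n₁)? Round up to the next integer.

n₁ = (z_α + z_β)² · (σ₁² + σ₂²/r) / δ²
   = (1.282 + 0.842)² · (19² + 13²/2) / 2.2²
   = 4.5114 · (361 + 84.5) / 4.84
   = 4.5114 · 445.5 / 4.84
   = 415.25
Round up → n₁ = 416; n₂ = r·n₁ = 2 × 416 = 832.

n₁ = 416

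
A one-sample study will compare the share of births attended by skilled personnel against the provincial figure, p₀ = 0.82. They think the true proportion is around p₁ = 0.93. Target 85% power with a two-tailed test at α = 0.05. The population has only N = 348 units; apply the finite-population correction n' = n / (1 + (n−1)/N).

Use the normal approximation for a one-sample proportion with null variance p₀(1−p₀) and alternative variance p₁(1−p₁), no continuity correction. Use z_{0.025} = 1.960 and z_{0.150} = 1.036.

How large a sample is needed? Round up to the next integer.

n = 69

n = [z_{α/2}·√(p₀q₀) + z_β·√(p₁q₁)]² / (p₁ − p₀)²
  = [1.960·√(0.82·0.18) + 1.036·√(0.93·0.07)]² / (0.11)²
  = [1.960·0.3842 + 1.036·0.2551]² / 0.0121
  = [1.0173]² / 0.0121
  = 85.54
Finite-population correction (N = 348): 85.54 / (1 + (85.54 − 1)/348) = 68.82.
Round up → n = 69.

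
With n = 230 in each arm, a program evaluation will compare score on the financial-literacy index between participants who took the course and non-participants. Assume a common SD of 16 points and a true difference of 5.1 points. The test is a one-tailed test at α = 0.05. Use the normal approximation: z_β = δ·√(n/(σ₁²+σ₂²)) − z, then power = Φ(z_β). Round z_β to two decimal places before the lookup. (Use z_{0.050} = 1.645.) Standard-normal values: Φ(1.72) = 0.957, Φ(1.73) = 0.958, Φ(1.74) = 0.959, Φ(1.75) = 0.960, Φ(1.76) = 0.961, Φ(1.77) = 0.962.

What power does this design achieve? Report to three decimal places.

Power ≈ 0.962

z_β = δ·√(n/(σ₁²+σ₂²)) − z_α
    = 5.1 · √(230/512) − 1.645
    = 5.1 · 0.67024 − 1.645
    = 3.4182 − 1.645 = 1.7732 → 1.77
Power = Φ(1.77) = 0.962.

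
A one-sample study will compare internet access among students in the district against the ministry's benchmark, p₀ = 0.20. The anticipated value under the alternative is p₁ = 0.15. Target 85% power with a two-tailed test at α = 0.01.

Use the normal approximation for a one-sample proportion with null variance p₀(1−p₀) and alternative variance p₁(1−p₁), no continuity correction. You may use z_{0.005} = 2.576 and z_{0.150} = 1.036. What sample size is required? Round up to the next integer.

n = 785

n = [z_{α/2}·√(p₀q₀) + z_β·√(p₁q₁)]² / (p₁ − p₀)²
  = [2.576·√(0.20·0.80) + 1.036·√(0.15·0.85)]² / (-0.05)²
  = [2.576·0.4000 + 1.036·0.3571]² / 0.0025
  = [1.4003]² / 0.0025
  = 784.37
Round up → n = 785.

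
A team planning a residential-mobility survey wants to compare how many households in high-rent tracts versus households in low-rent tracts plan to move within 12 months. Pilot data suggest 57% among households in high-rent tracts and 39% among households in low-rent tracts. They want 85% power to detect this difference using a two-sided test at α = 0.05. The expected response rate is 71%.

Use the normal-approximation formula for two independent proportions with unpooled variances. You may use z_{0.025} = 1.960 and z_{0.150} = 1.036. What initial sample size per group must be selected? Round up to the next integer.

n = 189 per group

n = (z_{α/2} + z_β)² · [p₁(1−p₁) + p₂(1−p₂)] / (p₁ − p₂)²
  = (1.960 + 1.036)² · (0.57·0.43 + 0.39·0.61) / (0.18)²
  = (2.996)² · (0.2451 + 0.2379) / 0.0324
  = 8.9760 · 0.4830 / 0.0324
  = 133.81
Adjust for 71% response: 133.81 / 0.71 = 188.46.
Round up → n = 189 per group.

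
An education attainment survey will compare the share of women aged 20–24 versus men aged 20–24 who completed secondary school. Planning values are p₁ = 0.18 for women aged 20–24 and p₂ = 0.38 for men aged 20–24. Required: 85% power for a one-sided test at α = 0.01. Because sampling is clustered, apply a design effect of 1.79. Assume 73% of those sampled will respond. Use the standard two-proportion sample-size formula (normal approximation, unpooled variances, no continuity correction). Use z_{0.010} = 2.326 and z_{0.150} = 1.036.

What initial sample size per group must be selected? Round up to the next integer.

n = 266 per group

n = (z_α + z_β)² · [p₁(1−p₁) + p₂(1−p₂)] / (p₁ − p₂)²
  = (2.326 + 1.036)² · (0.18·0.82 + 0.38·0.62) / (-0.20)²
  = (3.362)² · (0.1476 + 0.2356) / 0.0400
  = 11.3030 · 0.3832 / 0.0400
  = 108.28
Design effect: 1.79 × 108.28 = 193.83.
Adjust for 73% response: 193.83 / 0.73 = 265.52.
Round up → n = 266 per group.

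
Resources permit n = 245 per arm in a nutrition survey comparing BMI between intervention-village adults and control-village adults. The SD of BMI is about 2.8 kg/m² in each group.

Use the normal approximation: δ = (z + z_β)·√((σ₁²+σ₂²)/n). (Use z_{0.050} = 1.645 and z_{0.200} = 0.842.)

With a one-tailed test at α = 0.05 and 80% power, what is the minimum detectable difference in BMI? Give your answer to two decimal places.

Minimum detectable difference ≈ 0.63 kg/m²

δ = (z_α + z_β) · √((σ₁²+σ₂²)/n)
  = (1.645 + 0.842) · √(15.68/245)
  = 2.487 · √0.064
  = 2.487 · 0.2530
  = 0.6292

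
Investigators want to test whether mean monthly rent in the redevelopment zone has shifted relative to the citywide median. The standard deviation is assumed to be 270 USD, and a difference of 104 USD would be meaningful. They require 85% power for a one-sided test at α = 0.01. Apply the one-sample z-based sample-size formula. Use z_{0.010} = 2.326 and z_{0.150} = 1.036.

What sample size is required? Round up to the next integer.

n = (z_α + z_β)² · σ² / δ²
  = (2.326 + 1.036)² · 270² / 104²
  = 11.3030 · 72900 / 10816
  = 76.18
Round up → n = 77.

n = 77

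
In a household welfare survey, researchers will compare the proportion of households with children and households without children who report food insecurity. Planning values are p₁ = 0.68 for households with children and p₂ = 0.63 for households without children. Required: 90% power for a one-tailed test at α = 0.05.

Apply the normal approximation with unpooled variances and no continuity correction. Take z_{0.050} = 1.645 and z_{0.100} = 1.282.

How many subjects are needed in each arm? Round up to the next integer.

n = 1545 per group

n = (z_α + z_β)² · [p₁(1−p₁) + p₂(1−p₂)] / (p₁ − p₂)²
  = (1.645 + 1.282)² · (0.68·0.32 + 0.63·0.37) / (0.05)²
  = (2.927)² · (0.2176 + 0.2331) / 0.0025
  = 8.5673 · 0.4507 / 0.0025
  = 1544.52
Round up → n = 1545 per group.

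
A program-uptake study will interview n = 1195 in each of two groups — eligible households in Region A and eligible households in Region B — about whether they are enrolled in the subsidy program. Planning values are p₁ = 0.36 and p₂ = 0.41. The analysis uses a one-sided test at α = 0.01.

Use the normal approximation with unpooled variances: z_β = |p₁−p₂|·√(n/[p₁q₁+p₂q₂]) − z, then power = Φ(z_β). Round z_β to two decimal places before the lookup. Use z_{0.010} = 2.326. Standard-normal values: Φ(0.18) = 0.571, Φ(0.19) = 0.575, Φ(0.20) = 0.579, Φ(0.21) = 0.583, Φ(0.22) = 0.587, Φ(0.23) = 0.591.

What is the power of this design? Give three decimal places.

Power ≈ 0.575

z_β = |p₁−p₂|·√(n/[p₁q₁+p₂q₂]) − z_α
    = 0.05 · √(1195/0.4723) − 2.326
    = 0.05 · 50.3008 − 2.326
    = 2.5150 − 2.326 = 0.1890 → 0.19
Power = Φ(0.19) = 0.575.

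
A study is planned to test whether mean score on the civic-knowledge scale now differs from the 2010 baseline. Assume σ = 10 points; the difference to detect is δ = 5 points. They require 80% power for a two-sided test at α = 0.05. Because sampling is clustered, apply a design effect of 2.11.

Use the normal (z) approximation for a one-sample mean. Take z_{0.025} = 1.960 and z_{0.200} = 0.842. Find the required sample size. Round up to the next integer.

n = 67

n = (z_{α/2} + z_β)² · σ² / δ²
  = (1.960 + 0.842)² · 10² / 5²
  = 7.8512 · 100 / 25
  = 31.40
Design effect: 2.11 × 31.40 = 66.26.
Round up → n = 67.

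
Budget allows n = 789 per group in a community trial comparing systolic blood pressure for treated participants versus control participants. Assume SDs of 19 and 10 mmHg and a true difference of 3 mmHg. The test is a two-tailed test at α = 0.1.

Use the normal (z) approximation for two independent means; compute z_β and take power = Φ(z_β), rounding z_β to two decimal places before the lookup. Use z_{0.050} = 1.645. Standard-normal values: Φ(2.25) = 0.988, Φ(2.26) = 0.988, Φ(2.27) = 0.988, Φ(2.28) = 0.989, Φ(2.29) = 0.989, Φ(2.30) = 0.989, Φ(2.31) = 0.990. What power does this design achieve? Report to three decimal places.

z_β = δ·√(n/(σ₁²+σ₂²)) − z_{α/2}
    = 3 · √(789/461) − 1.645
    = 3 · 1.30824 − 1.645
    = 3.9247 − 1.645 = 2.2797 → 2.28
Power = Φ(2.28) = 0.989.

Power ≈ 0.989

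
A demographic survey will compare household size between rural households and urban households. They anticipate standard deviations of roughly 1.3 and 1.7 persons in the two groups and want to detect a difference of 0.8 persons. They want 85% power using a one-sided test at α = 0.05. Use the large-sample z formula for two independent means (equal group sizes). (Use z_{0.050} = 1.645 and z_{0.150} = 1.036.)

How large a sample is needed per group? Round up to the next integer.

n = (z_α + z_β)² · (σ₁² + σ₂²) / δ²
  = (1.645 + 1.036)² · (1.3² + 1.7² = 4.58) / 0.8²
  = 7.1878 · 4.58 / 0.64
  = 51.44
Round up → n = 52 per group.

n = 52 per group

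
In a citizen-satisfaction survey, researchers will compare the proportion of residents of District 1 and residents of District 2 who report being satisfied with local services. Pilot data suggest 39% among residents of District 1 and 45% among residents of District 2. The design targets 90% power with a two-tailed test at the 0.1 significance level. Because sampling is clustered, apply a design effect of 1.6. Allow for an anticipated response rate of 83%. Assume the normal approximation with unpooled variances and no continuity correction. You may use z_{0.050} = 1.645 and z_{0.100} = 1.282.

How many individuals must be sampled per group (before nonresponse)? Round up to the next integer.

n = (z_{α/2} + z_β)² · [p₁(1−p₁) + p₂(1−p₂)] / (p₁ − p₂)²
  = (1.645 + 1.282)² · (0.39·0.61 + 0.45·0.55) / (-0.06)²
  = (2.927)² · (0.2379 + 0.2475) / 0.0036
  = 8.5673 · 0.4854 / 0.0036
  = 1155.16
Design effect: 1.6 × 1155.16 = 1848.26.
Adjust for 83% response: 1848.26 / 0.83 = 2226.82.
Round up → n = 2227 per group.

n = 2227 per group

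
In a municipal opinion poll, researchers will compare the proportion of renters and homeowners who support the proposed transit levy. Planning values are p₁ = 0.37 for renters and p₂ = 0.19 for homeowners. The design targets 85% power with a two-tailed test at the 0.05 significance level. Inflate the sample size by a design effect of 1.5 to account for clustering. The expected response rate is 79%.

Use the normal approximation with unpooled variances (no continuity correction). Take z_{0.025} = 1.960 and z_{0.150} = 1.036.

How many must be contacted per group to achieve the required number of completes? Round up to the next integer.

n = 204 per group

n = (z_{α/2} + z_β)² · [p₁(1−p₁) + p₂(1−p₂)] / (p₁ − p₂)²
  = (1.960 + 1.036)² · (0.37·0.63 + 0.19·0.81) / (0.18)²
  = (2.996)² · (0.2331 + 0.1539) / 0.0324
  = 8.9760 · 0.3870 / 0.0324
  = 107.21
Design effect: 1.5 × 107.21 = 160.82.
Adjust for 79% response: 160.82 / 0.79 = 203.57.
Round up → n = 204 per group.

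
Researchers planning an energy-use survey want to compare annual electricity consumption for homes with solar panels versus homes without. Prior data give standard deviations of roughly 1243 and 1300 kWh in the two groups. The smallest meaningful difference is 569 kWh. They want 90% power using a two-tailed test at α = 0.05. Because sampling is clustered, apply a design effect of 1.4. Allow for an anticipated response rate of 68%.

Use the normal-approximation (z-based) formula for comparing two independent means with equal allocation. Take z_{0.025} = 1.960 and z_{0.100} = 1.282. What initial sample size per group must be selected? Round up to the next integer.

n = 217 per group

n = (z_{α/2} + z_β)² · (σ₁² + σ₂²) / δ²
  = (1.960 + 1.282)² · (1243² + 1300² = 3235049) / 569²
  = 10.5106 · 3235049 / 323761
  = 105.02
Design effect: 1.4 × 105.02 = 147.03.
Adjust for 68% response: 147.03 / 0.68 = 216.22.
Round up → n = 217 per group.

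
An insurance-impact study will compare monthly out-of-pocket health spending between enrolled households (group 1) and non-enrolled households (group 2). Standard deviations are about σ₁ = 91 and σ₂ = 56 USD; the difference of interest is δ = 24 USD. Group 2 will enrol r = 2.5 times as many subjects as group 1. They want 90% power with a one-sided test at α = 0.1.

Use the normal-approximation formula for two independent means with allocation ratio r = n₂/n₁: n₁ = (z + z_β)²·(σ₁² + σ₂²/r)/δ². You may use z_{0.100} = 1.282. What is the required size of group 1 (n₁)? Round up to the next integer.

n₁ = (z_α + z_β)² · (σ₁² + σ₂²/r) / δ²
   = (1.282 + 1.282)² · (91² + 56²/2.5) / 24²
   = 6.5741 · (8281 + 1254.4) / 576
   = 6.5741 · 9535.4 / 576
   = 108.83
Round up → n₁ = 109; n₂ = r·n₁ = 2.5 × 109 = 273.

n₁ = 109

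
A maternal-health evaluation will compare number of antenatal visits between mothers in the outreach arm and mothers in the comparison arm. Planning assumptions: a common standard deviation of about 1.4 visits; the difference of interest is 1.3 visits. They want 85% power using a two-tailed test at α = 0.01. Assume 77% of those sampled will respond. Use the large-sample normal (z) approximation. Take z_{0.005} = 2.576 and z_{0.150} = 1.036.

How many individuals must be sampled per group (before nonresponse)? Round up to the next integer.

n = 40 per group

n = (z_{α/2} + z_β)² · (σ₁² + σ₂²) / δ²
  = (2.576 + 1.036)² · (2·1.4² = 3.92) / 1.3²
  = 13.0465 · 3.92 / 1.69
  = 30.26
Adjust for 77% response: 30.26 / 0.77 = 39.30.
Round up → n = 40 per group.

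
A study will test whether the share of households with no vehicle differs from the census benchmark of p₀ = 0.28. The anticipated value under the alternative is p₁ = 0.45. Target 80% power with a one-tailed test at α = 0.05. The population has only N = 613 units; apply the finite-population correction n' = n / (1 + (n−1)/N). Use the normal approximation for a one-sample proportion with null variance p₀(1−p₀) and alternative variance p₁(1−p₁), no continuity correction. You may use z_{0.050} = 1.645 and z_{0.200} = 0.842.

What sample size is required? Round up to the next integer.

n = [z_α·√(p₀q₀) + z_β·√(p₁q₁)]² / (p₁ − p₀)²
  = [1.645·√(0.28·0.72) + 0.842·√(0.45·0.55)]² / (0.17)²
  = [1.645·0.4490 + 0.842·0.4975]² / 0.0289
  = [1.1575]² / 0.0289
  = 46.36
Finite-population correction (N = 613): 46.36 / (1 + (46.36 − 1)/613) = 43.17.
Round up → n = 44.

n = 44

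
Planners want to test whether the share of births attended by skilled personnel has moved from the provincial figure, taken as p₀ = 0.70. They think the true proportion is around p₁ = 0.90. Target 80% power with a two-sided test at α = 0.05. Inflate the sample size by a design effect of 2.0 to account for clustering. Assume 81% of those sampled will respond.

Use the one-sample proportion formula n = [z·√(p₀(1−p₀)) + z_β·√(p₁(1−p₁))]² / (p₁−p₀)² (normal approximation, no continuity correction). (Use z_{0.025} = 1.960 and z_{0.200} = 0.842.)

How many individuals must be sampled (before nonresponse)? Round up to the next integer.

n = 82

n = [z_{α/2}·√(p₀q₀) + z_β·√(p₁q₁)]² / (p₁ − p₀)²
  = [1.960·√(0.70·0.30) + 0.842·√(0.90·0.10)]² / (0.20)²
  = [1.960·0.4583 + 0.842·0.3000]² / 0.0400
  = [1.1508]² / 0.0400
  = 33.11
Design effect: 2.0 × 33.11 = 66.22.
Adjust for 81% response: 66.22 / 0.81 = 81.75.
Round up → n = 82.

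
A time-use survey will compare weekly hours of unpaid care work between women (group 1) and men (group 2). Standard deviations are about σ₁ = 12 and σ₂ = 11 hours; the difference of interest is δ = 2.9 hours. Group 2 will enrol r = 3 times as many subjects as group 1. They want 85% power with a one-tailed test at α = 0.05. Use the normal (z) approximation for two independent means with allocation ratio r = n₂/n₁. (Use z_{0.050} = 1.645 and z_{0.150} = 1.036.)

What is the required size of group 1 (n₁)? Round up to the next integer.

n₁ = 158

n₁ = (z_α + z_β)² · (σ₁² + σ₂²/r) / δ²
   = (1.645 + 1.036)² · (12² + 11²/3) / 2.9²
   = 7.1878 · (144 + 40.3333) / 8.41
   = 7.1878 · 184.3333 / 8.41
   = 157.54
Round up → n₁ = 158; n₂ = r·n₁ = 3 × 158 = 474.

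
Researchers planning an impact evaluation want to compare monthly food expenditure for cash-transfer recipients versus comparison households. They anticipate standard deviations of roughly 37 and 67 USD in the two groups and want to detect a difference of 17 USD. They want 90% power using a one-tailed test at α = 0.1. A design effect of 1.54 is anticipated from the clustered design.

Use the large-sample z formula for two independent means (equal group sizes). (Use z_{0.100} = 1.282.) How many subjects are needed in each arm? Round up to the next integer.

n = (z_α + z_β)² · (σ₁² + σ₂²) / δ²
  = (1.282 + 1.282)² · (37² + 67² = 5858) / 17²
  = 6.5741 · 5858 / 289
  = 133.26
Design effect: 1.54 × 133.26 = 205.21.
Round up → n = 206 per group.

n = 206 per group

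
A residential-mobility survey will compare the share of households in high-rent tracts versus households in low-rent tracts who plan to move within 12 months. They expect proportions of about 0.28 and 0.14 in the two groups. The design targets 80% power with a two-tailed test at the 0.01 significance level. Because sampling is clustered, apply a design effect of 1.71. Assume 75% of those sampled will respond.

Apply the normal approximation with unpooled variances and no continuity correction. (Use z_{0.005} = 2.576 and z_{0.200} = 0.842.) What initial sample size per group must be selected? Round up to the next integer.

n = 438 per group

n = (z_{α/2} + z_β)² · [p₁(1−p₁) + p₂(1−p₂)] / (p₁ − p₂)²
  = (2.576 + 0.842)² · (0.28·0.72 + 0.14·0.86) / (0.14)²
  = (3.418)² · (0.2016 + 0.1204) / 0.0196
  = 11.6827 · 0.3220 / 0.0196
  = 191.93
Design effect: 1.71 × 191.93 = 328.20.
Adjust for 75% response: 328.20 / 0.75 = 437.60.
Round up → n = 438 per group.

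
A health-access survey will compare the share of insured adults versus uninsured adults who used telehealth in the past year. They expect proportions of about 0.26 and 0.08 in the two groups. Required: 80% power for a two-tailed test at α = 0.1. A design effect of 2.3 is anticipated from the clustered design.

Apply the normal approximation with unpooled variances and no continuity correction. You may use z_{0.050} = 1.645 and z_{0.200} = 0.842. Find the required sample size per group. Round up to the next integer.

n = (z_{α/2} + z_β)² · [p₁(1−p₁) + p₂(1−p₂)] / (p₁ − p₂)²
  = (1.645 + 0.842)² · (0.26·0.74 + 0.08·0.92) / (0.18)²
  = (2.487)² · (0.1924 + 0.0736) / 0.0324
  = 6.1852 · 0.2660 / 0.0324
  = 50.78
Design effect: 2.3 × 50.78 = 116.79.
Round up → n = 117 per group.

n = 117 per group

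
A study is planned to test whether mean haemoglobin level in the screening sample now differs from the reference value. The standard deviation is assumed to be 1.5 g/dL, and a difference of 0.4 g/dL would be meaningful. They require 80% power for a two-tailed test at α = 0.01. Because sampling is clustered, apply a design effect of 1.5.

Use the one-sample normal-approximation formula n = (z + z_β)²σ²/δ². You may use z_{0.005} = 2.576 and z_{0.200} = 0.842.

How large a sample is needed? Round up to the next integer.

n = 247

n = (z_{α/2} + z_β)² · σ² / δ²
  = (2.576 + 0.842)² · 1.5² / 0.4²
  = 11.6827 · 2.25 / 0.16
  = 164.29
Design effect: 1.5 × 164.29 = 246.43.
Round up → n = 247.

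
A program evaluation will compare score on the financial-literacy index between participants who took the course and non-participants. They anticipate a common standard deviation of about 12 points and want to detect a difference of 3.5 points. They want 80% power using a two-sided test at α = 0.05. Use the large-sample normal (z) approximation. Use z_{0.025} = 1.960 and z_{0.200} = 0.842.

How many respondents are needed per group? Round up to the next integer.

n = 185 per group

n = (z_{α/2} + z_β)² · (σ₁² + σ₂²) / δ²
  = (1.960 + 0.842)² · (2·12² = 288) / 3.5²
  = 7.8512 · 288 / 12.25
  = 184.58
Round up → n = 185 per group.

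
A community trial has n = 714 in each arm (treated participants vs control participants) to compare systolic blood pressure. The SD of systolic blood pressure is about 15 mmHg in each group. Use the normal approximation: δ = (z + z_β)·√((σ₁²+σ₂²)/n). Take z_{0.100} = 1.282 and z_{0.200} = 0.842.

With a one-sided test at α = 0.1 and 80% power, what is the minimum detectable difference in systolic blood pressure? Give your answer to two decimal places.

Minimum detectable difference ≈ 1.69 mmHg

δ = (z_α + z_β) · √((σ₁²+σ₂²)/n)
  = (1.282 + 0.842) · √(450/714)
  = 2.124 · √0.63025
  = 2.124 · 0.7939
  = 1.6862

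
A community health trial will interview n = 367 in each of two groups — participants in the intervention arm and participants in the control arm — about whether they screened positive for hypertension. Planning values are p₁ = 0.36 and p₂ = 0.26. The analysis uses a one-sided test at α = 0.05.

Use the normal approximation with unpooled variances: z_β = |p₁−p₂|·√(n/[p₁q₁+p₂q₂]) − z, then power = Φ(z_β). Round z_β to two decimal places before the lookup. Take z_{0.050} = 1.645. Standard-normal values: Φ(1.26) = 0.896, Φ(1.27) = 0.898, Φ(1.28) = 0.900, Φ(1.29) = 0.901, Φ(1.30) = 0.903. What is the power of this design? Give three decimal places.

Power ≈ 0.903

z_β = |p₁−p₂|·√(n/[p₁q₁+p₂q₂]) − z_α
    = 0.10 · √(367/0.4228) − 1.645
    = 0.10 · 29.4622 − 1.645
    = 2.9462 − 1.645 = 1.3012 → 1.30
Power = Φ(1.30) = 0.903.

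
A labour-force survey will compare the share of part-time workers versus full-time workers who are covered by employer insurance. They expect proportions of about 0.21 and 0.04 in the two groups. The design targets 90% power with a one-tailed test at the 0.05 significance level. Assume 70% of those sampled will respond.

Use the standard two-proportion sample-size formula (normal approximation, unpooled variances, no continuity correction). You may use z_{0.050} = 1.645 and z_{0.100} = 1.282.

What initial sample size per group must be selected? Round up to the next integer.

n = (z_α + z_β)² · [p₁(1−p₁) + p₂(1−p₂)] / (p₁ − p₂)²
  = (1.645 + 1.282)² · (0.21·0.79 + 0.04·0.96) / (0.17)²
  = (2.927)² · (0.1659 + 0.0384) / 0.0289
  = 8.5673 · 0.2043 / 0.0289
  = 60.56
Adjust for 70% response: 60.56 / 0.70 = 86.52.
Round up → n = 87 per group.

n = 87 per group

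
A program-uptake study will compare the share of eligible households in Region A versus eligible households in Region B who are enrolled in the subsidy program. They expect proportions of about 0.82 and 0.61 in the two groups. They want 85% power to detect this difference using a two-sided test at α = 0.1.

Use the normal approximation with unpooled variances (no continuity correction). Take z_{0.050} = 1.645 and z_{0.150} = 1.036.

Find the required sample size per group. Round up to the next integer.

n = (z_{α/2} + z_β)² · [p₁(1−p₁) + p₂(1−p₂)] / (p₁ − p₂)²
  = (1.645 + 1.036)² · (0.82·0.18 + 0.61·0.39) / (0.21)²
  = (2.681)² · (0.1476 + 0.2379) / 0.0441
  = 7.1878 · 0.3855 / 0.0441
  = 62.83
Round up → n = 63 per group.

n = 63 per group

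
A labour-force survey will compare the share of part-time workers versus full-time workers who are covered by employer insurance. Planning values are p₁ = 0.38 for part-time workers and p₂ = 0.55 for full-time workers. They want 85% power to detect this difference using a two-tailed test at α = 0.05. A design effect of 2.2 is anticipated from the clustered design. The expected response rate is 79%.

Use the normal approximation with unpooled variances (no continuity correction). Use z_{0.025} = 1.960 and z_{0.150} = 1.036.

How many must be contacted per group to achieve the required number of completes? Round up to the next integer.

n = (z_{α/2} + z_β)² · [p₁(1−p₁) + p₂(1−p₂)] / (p₁ − p₂)²
  = (1.960 + 1.036)² · (0.38·0.62 + 0.55·0.45) / (-0.17)²
  = (2.996)² · (0.2356 + 0.2475) / 0.0289
  = 8.9760 · 0.4831 / 0.0289
  = 150.05
Design effect: 2.2 × 150.05 = 330.10.
Adjust for 79% response: 330.10 / 0.79 = 417.85.
Round up → n = 418 per group.

n = 418 per group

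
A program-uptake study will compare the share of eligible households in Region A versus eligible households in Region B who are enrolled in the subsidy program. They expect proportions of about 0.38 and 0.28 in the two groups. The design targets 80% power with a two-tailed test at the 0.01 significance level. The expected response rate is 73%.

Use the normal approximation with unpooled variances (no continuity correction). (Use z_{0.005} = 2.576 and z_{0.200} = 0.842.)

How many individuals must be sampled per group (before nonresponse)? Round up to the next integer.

n = (z_{α/2} + z_β)² · [p₁(1−p₁) + p₂(1−p₂)] / (p₁ − p₂)²
  = (2.576 + 0.842)² · (0.38·0.62 + 0.28·0.72) / (0.10)²
  = (3.418)² · (0.2356 + 0.2016) / 0.0100
  = 11.6827 · 0.4372 / 0.0100
  = 510.77
Adjust for 73% response: 510.77 / 0.73 = 699.68.
Round up → n = 700 per group.

n = 700 per group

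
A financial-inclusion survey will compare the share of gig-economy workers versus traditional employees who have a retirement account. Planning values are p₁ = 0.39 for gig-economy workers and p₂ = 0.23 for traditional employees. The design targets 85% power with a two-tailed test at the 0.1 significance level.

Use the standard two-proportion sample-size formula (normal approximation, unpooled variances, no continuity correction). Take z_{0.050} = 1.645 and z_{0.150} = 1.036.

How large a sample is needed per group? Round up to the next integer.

n = 117 per group

n = (z_{α/2} + z_β)² · [p₁(1−p₁) + p₂(1−p₂)] / (p₁ − p₂)²
  = (1.645 + 1.036)² · (0.39·0.61 + 0.23·0.77) / (0.16)²
  = (2.681)² · (0.2379 + 0.1771) / 0.0256
  = 7.1878 · 0.4150 / 0.0256
  = 116.52
Round up → n = 117 per group.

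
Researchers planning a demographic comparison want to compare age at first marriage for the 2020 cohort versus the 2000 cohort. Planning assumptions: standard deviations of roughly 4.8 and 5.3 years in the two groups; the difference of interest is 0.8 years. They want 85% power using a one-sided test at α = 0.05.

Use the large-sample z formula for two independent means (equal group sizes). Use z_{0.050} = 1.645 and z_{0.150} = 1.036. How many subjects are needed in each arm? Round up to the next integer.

n = (z_α + z_β)² · (σ₁² + σ₂²) / δ²
  = (1.645 + 1.036)² · (4.8² + 5.3² = 51.13) / 0.8²
  = 7.1878 · 51.13 / 0.64
  = 574.23
Round up → n = 575 per group.

n = 575 per group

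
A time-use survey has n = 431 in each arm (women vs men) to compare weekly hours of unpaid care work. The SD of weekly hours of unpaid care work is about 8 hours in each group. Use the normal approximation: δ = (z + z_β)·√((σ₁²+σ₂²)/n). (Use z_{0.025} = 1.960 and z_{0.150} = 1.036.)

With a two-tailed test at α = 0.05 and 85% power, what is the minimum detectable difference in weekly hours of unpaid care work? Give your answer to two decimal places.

δ = (z_{α/2} + z_β) · √((σ₁²+σ₂²)/n)
  = (1.960 + 1.036) · √(128/431)
  = 2.996 · √0.29698
  = 2.996 · 0.5450
  = 1.6327

Minimum detectable difference ≈ 1.63 hours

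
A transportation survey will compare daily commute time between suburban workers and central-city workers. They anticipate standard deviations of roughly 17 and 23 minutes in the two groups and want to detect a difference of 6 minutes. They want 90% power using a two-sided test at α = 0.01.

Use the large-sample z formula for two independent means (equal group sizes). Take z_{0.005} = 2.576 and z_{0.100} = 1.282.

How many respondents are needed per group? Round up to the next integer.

n = 339 per group

n = (z_{α/2} + z_β)² · (σ₁² + σ₂²) / δ²
  = (2.576 + 1.282)² · (17² + 23² = 818) / 6²
  = 14.8842 · 818 / 36
  = 338.20
Round up → n = 339 per group.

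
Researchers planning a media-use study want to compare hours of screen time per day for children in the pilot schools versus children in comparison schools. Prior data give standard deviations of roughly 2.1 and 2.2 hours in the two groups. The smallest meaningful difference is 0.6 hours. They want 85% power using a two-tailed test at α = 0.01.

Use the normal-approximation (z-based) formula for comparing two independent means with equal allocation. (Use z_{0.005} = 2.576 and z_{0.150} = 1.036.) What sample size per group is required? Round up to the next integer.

n = 336 per group

n = (z_{α/2} + z_β)² · (σ₁² + σ₂²) / δ²
  = (2.576 + 1.036)² · (2.1² + 2.2² = 9.25) / 0.6²
  = 13.0465 · 9.25 / 0.36
  = 335.22
Round up → n = 336 per group.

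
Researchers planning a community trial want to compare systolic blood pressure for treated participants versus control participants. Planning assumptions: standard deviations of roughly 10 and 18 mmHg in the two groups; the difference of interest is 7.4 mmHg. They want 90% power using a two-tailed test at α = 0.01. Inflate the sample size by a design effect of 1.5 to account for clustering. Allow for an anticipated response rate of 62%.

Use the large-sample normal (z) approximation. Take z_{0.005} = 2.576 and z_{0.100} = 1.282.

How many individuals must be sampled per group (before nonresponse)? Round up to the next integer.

n = (z_{α/2} + z_β)² · (σ₁² + σ₂²) / δ²
  = (2.576 + 1.282)² · (10² + 18² = 424) / 7.4²
  = 14.8842 · 424 / 54.76
  = 115.25
Design effect: 1.5 × 115.25 = 172.87.
Adjust for 62% response: 172.87 / 0.62 = 278.82.
Round up → n = 279 per group.

n = 279 per group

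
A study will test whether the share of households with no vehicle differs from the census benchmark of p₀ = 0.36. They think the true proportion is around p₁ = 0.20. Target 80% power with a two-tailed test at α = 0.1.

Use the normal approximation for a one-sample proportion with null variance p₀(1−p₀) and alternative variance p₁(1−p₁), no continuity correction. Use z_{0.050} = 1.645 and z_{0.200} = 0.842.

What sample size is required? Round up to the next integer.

n = [z_{α/2}·√(p₀q₀) + z_β·√(p₁q₁)]² / (p₁ − p₀)²
  = [1.645·√(0.36·0.64) + 0.842·√(0.20·0.80)]² / (-0.16)²
  = [1.645·0.4800 + 0.842·0.4000]² / 0.0256
  = [1.1264]² / 0.0256
  = 49.56
Round up → n = 50.

n = 50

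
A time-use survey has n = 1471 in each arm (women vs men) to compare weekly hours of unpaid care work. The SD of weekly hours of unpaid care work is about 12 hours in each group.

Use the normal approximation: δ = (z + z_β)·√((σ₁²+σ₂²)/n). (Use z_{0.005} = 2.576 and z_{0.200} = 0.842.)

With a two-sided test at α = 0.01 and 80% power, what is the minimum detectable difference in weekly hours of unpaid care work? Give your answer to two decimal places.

Minimum detectable difference ≈ 1.51 hours

δ = (z_{α/2} + z_β) · √((σ₁²+σ₂²)/n)
  = (2.576 + 0.842) · √(288/1471)
  = 3.418 · √0.19579
  = 3.418 · 0.4425
  = 1.5124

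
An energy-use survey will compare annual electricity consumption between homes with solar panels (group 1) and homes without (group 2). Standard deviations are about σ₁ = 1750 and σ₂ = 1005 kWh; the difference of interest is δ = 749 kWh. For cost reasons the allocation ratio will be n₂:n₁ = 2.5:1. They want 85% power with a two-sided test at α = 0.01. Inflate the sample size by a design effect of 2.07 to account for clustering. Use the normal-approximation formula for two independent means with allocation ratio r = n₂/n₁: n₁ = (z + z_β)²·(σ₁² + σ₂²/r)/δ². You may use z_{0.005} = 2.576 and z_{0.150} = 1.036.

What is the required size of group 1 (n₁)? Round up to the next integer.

n₁ = (z_{α/2} + z_β)² · (σ₁² + σ₂²/r) / δ²
   = (2.576 + 1.036)² · (1750² + 1005²/2.5) / 749²
   = 13.0465 · (3062500 + 404010) / 561001
   = 13.0465 · 3466510 / 561001
   = 80.62
Design effect: 2.07 × 80.62 = 166.88.
Round up → n₁ = 167; n₂ = r·n₁ = 2.5 × 167 = 418.

n₁ = 167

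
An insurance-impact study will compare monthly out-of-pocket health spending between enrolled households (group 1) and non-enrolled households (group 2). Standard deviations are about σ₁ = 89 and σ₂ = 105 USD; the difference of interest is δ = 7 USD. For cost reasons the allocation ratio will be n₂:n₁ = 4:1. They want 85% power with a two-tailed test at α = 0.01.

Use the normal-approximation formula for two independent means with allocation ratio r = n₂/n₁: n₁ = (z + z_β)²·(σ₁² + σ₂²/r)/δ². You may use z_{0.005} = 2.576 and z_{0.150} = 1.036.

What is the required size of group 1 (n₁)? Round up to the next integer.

n₁ = 2843

n₁ = (z_{α/2} + z_β)² · (σ₁² + σ₂²/r) / δ²
   = (2.576 + 1.036)² · (89² + 105²/4) / 7²
   = 13.0465 · (7921 + 2756.2) / 49
   = 13.0465 · 10677.2 / 49
   = 2842.88
Round up → n₁ = 2843; n₂ = r·n₁ = 4 × 2843 = 11372.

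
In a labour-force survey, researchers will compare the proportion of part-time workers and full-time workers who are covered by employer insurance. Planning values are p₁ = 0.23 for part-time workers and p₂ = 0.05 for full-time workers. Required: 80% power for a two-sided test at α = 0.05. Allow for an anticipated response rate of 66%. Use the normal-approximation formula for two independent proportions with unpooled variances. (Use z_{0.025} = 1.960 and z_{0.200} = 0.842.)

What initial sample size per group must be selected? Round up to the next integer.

n = 83 per group

n = (z_{α/2} + z_β)² · [p₁(1−p₁) + p₂(1−p₂)] / (p₁ − p₂)²
  = (1.960 + 0.842)² · (0.23·0.77 + 0.05·0.95) / (0.18)²
  = (2.802)² · (0.1771 + 0.0475) / 0.0324
  = 7.8512 · 0.2246 / 0.0324
  = 54.43
Adjust for 66% response: 54.43 / 0.66 = 82.46.
Round up → n = 83 per group.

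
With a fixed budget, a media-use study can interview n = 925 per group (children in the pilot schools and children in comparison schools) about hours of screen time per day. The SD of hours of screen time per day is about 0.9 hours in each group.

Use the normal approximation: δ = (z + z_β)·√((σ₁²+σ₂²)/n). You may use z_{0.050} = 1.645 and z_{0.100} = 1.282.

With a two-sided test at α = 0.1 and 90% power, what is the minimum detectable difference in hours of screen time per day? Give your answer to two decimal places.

δ = (z_{α/2} + z_β) · √((σ₁²+σ₂²)/n)
  = (1.645 + 1.282) · √(1.62/925)
  = 2.927 · √0.00175
  = 2.927 · 0.0418
  = 0.1225

Minimum detectable difference ≈ 0.12 hours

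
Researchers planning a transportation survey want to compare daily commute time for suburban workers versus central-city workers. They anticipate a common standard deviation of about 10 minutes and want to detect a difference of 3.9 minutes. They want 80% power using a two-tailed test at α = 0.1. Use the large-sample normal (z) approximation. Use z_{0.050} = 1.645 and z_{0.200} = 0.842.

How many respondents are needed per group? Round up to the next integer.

n = (z_{α/2} + z_β)² · (σ₁² + σ₂²) / δ²
  = (1.645 + 0.842)² · (2·10² = 200) / 3.9²
  = 6.1852 · 200 / 15.21
  = 81.33
Round up → n = 82 per group.

n = 82 per group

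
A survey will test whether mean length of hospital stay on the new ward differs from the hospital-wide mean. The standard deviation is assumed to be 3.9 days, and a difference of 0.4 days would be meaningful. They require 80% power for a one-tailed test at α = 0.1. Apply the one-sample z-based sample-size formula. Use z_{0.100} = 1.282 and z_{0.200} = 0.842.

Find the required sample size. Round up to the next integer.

n = (z_α + z_β)² · σ² / δ²
  = (1.282 + 0.842)² · 3.9² / 0.4²
  = 4.5114 · 15.21 / 0.16
  = 428.86
Round up → n = 429.

n = 429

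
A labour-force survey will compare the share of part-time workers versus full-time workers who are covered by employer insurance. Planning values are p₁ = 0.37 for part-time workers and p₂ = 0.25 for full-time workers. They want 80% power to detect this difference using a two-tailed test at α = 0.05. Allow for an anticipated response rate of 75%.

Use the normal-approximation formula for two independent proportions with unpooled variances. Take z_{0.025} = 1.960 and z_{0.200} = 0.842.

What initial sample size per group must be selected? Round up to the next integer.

n = 306 per group

n = (z_{α/2} + z_β)² · [p₁(1−p₁) + p₂(1−p₂)] / (p₁ − p₂)²
  = (1.960 + 0.842)² · (0.37·0.63 + 0.25·0.75) / (0.12)²
  = (2.802)² · (0.2331 + 0.1875) / 0.0144
  = 7.8512 · 0.4206 / 0.0144
  = 229.32
Adjust for 75% response: 229.32 / 0.75 = 305.76.
Round up → n = 306 per group.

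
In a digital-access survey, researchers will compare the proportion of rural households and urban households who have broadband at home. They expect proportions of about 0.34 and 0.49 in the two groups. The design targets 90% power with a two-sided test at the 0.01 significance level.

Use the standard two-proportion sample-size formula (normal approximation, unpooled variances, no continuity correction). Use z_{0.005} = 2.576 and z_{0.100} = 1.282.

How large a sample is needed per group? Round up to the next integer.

n = 314 per group

n = (z_{α/2} + z_β)² · [p₁(1−p₁) + p₂(1−p₂)] / (p₁ − p₂)²
  = (2.576 + 1.282)² · (0.34·0.66 + 0.49·0.51) / (-0.15)²
  = (3.858)² · (0.2244 + 0.2499) / 0.0225
  = 14.8842 · 0.4743 / 0.0225
  = 313.76
Round up → n = 314 per group.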